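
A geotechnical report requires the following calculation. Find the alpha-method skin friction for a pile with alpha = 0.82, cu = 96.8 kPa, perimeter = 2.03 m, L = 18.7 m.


Result: 3013.19 kN

Derivation:
Using Qs = alpha * cu * perimeter * L
Qs = 0.82 * 96.8 * 2.03 * 18.7
Qs = 3013.19 kN


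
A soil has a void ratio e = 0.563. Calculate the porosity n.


Using the relation n = e / (1 + e)
n = 0.563 / (1 + 0.563)
n = 0.563 / 1.563
n = 0.3602


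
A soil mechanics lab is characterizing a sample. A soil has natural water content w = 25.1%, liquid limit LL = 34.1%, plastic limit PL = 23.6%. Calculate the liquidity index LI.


Result: 0.143

Derivation:
First compute the plasticity index:
PI = LL - PL = 34.1 - 23.6 = 10.5
Then compute the liquidity index:
LI = (w - PL) / PI
LI = (25.1 - 23.6) / 10.5
LI = 0.143


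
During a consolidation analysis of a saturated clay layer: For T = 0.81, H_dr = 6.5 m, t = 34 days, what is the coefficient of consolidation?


Using cv = T * H_dr^2 / t
H_dr^2 = 6.5^2 = 42.25
cv = 0.81 * 42.25 / 34
cv = 1.00654 m^2/day


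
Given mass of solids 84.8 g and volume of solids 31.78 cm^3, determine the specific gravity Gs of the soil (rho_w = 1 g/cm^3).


Using Gs = m_s / (V_s * rho_w)
Since rho_w = 1 g/cm^3:
Gs = 84.8 / 31.78
Gs = 2.668


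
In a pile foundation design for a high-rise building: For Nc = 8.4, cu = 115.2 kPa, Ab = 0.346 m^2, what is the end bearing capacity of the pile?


Using Qb = Nc * cu * Ab
Qb = 8.4 * 115.2 * 0.346
Qb = 334.82 kN


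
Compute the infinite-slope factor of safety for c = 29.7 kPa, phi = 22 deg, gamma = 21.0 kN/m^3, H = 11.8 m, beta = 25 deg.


Using Fs = c / (gamma*H*sin(beta)*cos(beta)) + tan(phi)/tan(beta)
Cohesion contribution = 29.7 / (21.0*11.8*sin(25)*cos(25))
Cohesion contribution = 0.312918
Friction contribution = tan(22)/tan(25) = 0.866437
Fs = 0.312918 + 0.866437
Fs = 1.179


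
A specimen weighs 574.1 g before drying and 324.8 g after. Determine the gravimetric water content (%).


Using w = (m_wet - m_dry) / m_dry * 100
m_wet - m_dry = 574.1 - 324.8 = 249.3 g
w = 249.3 / 324.8 * 100
w = 76.75 %


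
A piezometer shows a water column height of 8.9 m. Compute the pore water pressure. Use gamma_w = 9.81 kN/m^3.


Result: 87.31 kPa

Derivation:
Using u = gamma_w * h_w
u = 9.81 * 8.9
u = 87.31 kPa


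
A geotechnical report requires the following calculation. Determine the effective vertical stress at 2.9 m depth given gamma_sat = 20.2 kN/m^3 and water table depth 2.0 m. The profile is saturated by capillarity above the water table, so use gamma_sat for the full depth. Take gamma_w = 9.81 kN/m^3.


Result: 49.75 kPa

Derivation:
Total stress = gamma_sat * depth
sigma = 20.2 * 2.9 = 58.58 kPa
Pore water pressure u = gamma_w * (depth - d_wt)
u = 9.81 * (2.9 - 2.0) = 8.829 kPa
Effective stress = sigma - u
sigma' = 58.58 - 8.829 = 49.75 kPa


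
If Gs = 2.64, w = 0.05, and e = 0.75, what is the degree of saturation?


Result: 0.176

Derivation:
Using S = Gs * w / e
S = 2.64 * 0.05 / 0.75
S = 0.176


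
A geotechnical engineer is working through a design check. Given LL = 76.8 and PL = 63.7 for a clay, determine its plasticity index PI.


Using PI = LL - PL
PI = 76.8 - 63.7
PI = 13.1


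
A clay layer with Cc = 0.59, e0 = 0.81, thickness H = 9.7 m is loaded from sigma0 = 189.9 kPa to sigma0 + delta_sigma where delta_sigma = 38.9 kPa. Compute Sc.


Result: 0.2559 m

Derivation:
Using Sc = Cc * H / (1 + e0) * log10((sigma0 + delta_sigma) / sigma0)
Stress ratio = (189.9 + 38.9) / 189.9 = 1.20484
log10(1.20484) = 0.0809311
Cc * H / (1 + e0) = 0.59 * 9.7 / (1 + 0.81) = 3.16188
Sc = 3.16188 * 0.0809311
Sc = 0.2559 m


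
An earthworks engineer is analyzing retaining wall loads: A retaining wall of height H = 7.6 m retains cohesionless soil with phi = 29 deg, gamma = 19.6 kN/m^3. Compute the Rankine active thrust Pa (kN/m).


Compute active earth pressure coefficient:
Ka = tan^2(45 - phi/2) = tan^2(30.5) = 0.346974
Compute active force:
Pa = 0.5 * Ka * gamma * H^2
Pa = 0.5 * 0.346974 * 19.6 * 7.6^2
Pa = 196.4 kN/m


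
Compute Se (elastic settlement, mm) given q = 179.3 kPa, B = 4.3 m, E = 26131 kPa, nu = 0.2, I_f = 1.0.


Using Se = q * B * (1 - nu^2) * I_f / E
1 - nu^2 = 1 - 0.2^2 = 0.96
Se = 179.3 * 4.3 * 0.96 * 1.0 / 26131
Se = 0.028325 m
Convert to mm: Se = 0.028325 * 1000 = 28.325 mm


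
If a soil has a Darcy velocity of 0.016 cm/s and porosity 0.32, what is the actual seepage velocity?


Result: 0.05 cm/s

Derivation:
Using v_s = v_d / n
v_s = 0.016 / 0.32
v_s = 0.05 cm/s


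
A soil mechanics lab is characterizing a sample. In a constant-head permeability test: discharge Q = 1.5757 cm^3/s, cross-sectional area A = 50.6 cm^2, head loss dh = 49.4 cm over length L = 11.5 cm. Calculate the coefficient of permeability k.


Compute hydraulic gradient:
i = dh / L = 49.4 / 11.5 = 4.29565
Then apply Darcy's law:
k = Q / (A * i)
k = 1.5757 / (50.6 * 4.29565)
k = 1.5757 / 217.36
k = 0.007249 cm/s


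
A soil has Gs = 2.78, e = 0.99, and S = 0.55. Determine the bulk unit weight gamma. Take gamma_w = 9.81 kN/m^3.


Using gamma = gamma_w * (Gs + S*e) / (1 + e)
Numerator: Gs + S*e = 2.78 + 0.55*0.99 = 3.3245
Denominator: 1 + e = 1 + 0.99 = 1.99
gamma = 9.81 * 3.3245 / 1.99
gamma = 16.389 kN/m^3


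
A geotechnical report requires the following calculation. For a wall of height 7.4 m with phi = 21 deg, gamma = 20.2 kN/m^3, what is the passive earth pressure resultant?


Compute passive earth pressure coefficient:
Kp = tan^2(45 + phi/2) = tan^2(55.5) = 2.117051
Compute passive force:
Pp = 0.5 * Kp * gamma * H^2
Pp = 0.5 * 2.117051 * 20.2 * 7.4^2
Pp = 1170.89 kN/m


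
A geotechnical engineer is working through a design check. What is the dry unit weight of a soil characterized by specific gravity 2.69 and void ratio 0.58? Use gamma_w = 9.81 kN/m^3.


Result: 16.702 kN/m^3

Derivation:
Using gamma_d = Gs * gamma_w / (1 + e)
gamma_d = 2.69 * 9.81 / (1 + 0.58)
gamma_d = 2.69 * 9.81 / 1.58
gamma_d = 16.702 kN/m^3


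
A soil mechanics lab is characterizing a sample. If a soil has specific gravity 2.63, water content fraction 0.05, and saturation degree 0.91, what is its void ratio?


Using the relation e = Gs * w / S
e = 2.63 * 0.05 / 0.91
e = 0.1445


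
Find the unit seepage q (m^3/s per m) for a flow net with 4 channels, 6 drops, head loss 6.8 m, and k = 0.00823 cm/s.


Convert k to m/s for unit consistency with H:
k = 0.00823 cm/s = 0.00823 / 100 m/s = 8.23e-05 m/s
Using q = k * H * Nf / Nd
Nf / Nd = 4 / 6 = 0.6667
q = 8.23e-05 * 6.8 * 0.6667
q = 0.0003731 m^3/s per m


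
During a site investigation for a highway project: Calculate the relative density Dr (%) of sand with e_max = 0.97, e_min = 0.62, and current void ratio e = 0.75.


Result: 62.86 %

Derivation:
Using Dr = (e_max - e) / (e_max - e_min) * 100
e_max - e = 0.97 - 0.75 = 0.22
e_max - e_min = 0.97 - 0.62 = 0.35
Dr = 0.22 / 0.35 * 100
Dr = 62.86 %


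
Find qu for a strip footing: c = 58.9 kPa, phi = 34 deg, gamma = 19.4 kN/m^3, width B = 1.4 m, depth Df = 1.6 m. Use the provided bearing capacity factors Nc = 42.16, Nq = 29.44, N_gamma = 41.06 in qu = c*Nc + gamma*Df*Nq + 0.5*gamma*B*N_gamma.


Compute qu = c*Nc + gamma*Df*Nq + 0.5*gamma*B*N_gamma
Term 1: 58.9 * 42.16 = 2483.224
Term 2: 19.4 * 1.6 * 29.44 = 913.8176
Term 3: 0.5 * 19.4 * 1.4 * 41.06 = 557.5948
qu = 2483.224 + 913.8176 + 557.5948
qu = 3954.64 kPa


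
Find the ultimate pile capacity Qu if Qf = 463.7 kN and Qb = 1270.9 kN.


Using Qu = Qf + Qb
Qu = 463.7 + 1270.9
Qu = 1734.6 kN


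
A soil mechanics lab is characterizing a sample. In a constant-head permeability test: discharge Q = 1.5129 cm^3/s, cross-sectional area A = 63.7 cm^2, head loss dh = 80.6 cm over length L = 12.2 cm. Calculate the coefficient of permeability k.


Compute hydraulic gradient:
i = dh / L = 80.6 / 12.2 = 6.60656
Then apply Darcy's law:
k = Q / (A * i)
k = 1.5129 / (63.7 * 6.60656)
k = 1.5129 / 420.838
k = 0.003595 cm/s


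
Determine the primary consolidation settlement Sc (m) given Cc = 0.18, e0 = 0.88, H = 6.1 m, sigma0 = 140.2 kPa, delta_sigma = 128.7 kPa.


Using Sc = Cc * H / (1 + e0) * log10((sigma0 + delta_sigma) / sigma0)
Stress ratio = (140.2 + 128.7) / 140.2 = 1.91797
log10(1.91797) = 0.282843
Cc * H / (1 + e0) = 0.18 * 6.1 / (1 + 0.88) = 0.584043
Sc = 0.584043 * 0.282843
Sc = 0.1652 m


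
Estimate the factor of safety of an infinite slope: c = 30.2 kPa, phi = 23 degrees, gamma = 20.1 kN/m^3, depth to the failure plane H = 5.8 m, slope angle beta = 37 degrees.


Using Fs = c / (gamma*H*sin(beta)*cos(beta)) + tan(phi)/tan(beta)
Cohesion contribution = 30.2 / (20.1*5.8*sin(37)*cos(37))
Cohesion contribution = 0.538978
Friction contribution = tan(23)/tan(37) = 0.563297
Fs = 0.538978 + 0.563297
Fs = 1.102


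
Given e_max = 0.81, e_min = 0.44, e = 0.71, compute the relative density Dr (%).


Result: 27.03 %

Derivation:
Using Dr = (e_max - e) / (e_max - e_min) * 100
e_max - e = 0.81 - 0.71 = 0.1
e_max - e_min = 0.81 - 0.44 = 0.37
Dr = 0.1 / 0.37 * 100
Dr = 27.03 %


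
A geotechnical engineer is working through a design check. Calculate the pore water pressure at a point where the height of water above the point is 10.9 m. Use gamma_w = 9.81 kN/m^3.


Using u = gamma_w * h_w
u = 9.81 * 10.9
u = 106.93 kPa


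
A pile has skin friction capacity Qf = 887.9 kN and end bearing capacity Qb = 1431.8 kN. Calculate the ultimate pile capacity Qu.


Using Qu = Qf + Qb
Qu = 887.9 + 1431.8
Qu = 2319.7 kN


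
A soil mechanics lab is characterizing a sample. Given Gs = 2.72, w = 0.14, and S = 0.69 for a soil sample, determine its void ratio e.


Result: 0.5519

Derivation:
Using the relation e = Gs * w / S
e = 2.72 * 0.14 / 0.69
e = 0.5519


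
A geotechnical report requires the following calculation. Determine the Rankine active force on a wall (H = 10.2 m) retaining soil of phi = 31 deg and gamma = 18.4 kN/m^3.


Compute active earth pressure coefficient:
Ka = tan^2(45 - phi/2) = tan^2(29.5) = 0.320099
Compute active force:
Pa = 0.5 * Ka * gamma * H^2
Pa = 0.5 * 0.320099 * 18.4 * 10.2^2
Pa = 306.39 kN/m


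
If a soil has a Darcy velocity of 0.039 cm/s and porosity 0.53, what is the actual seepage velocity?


Using v_s = v_d / n
v_s = 0.039 / 0.53
v_s = 0.07358 cm/s


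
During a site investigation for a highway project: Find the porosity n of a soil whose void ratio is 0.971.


Using the relation n = e / (1 + e)
n = 0.971 / (1 + 0.971)
n = 0.971 / 1.971
n = 0.4926


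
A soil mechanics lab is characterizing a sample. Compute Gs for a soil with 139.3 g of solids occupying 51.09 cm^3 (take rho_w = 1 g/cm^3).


Result: 2.727

Derivation:
Using Gs = m_s / (V_s * rho_w)
Since rho_w = 1 g/cm^3:
Gs = 139.3 / 51.09
Gs = 2.727


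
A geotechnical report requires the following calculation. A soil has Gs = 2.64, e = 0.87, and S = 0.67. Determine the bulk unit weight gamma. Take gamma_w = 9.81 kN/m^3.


Using gamma = gamma_w * (Gs + S*e) / (1 + e)
Numerator: Gs + S*e = 2.64 + 0.67*0.87 = 3.2229
Denominator: 1 + e = 1 + 0.87 = 1.87
gamma = 9.81 * 3.2229 / 1.87
gamma = 16.907 kN/m^3


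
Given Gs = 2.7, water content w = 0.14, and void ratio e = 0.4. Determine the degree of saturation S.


Using S = Gs * w / e
S = 2.7 * 0.14 / 0.4
S = 0.945


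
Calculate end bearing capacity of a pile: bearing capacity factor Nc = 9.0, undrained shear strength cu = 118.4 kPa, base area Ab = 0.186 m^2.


Using Qb = Nc * cu * Ab
Qb = 9.0 * 118.4 * 0.186
Qb = 198.2 kN


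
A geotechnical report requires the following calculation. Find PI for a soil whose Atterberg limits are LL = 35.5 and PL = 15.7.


Using PI = LL - PL
PI = 35.5 - 15.7
PI = 19.8


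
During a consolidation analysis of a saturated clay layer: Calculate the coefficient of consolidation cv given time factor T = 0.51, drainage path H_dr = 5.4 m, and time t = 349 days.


Using cv = T * H_dr^2 / t
H_dr^2 = 5.4^2 = 29.16
cv = 0.51 * 29.16 / 349
cv = 0.04261 m^2/day


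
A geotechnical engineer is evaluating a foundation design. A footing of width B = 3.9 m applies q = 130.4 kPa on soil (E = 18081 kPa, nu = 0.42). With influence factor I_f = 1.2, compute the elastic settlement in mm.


Result: 27.798 mm

Derivation:
Using Se = q * B * (1 - nu^2) * I_f / E
1 - nu^2 = 1 - 0.42^2 = 0.8236
Se = 130.4 * 3.9 * 0.8236 * 1.2 / 18081
Se = 0.027798 m
Convert to mm: Se = 0.027798 * 1000 = 27.798 mm


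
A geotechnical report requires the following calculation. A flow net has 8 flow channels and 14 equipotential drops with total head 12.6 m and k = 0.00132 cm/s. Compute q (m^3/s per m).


Convert k to m/s for unit consistency with H:
k = 0.00132 cm/s = 0.00132 / 100 m/s = 1.32e-05 m/s
Using q = k * H * Nf / Nd
Nf / Nd = 8 / 14 = 0.5714
q = 1.32e-05 * 12.6 * 0.5714
q = 9.504e-05 m^3/s per m


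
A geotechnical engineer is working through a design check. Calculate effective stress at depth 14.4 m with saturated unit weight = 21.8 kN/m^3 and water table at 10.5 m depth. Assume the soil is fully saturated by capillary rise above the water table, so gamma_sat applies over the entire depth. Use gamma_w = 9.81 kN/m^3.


Total stress = gamma_sat * depth
sigma = 21.8 * 14.4 = 313.92 kPa
Pore water pressure u = gamma_w * (depth - d_wt)
u = 9.81 * (14.4 - 10.5) = 38.259 kPa
Effective stress = sigma - u
sigma' = 313.92 - 38.259 = 275.66 kPa


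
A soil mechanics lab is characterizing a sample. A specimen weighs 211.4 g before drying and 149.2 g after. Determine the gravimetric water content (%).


Using w = (m_wet - m_dry) / m_dry * 100
m_wet - m_dry = 211.4 - 149.2 = 62.2 g
w = 62.2 / 149.2 * 100
w = 41.69 %


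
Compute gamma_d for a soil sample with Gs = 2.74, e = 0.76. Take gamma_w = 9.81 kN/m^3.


Using gamma_d = Gs * gamma_w / (1 + e)
gamma_d = 2.74 * 9.81 / (1 + 0.76)
gamma_d = 2.74 * 9.81 / 1.76
gamma_d = 15.272 kN/m^3


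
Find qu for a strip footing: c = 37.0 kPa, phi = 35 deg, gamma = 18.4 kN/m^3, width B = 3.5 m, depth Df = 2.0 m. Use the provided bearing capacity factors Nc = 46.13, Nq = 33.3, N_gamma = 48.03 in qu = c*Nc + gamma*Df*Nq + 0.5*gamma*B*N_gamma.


Compute qu = c*Nc + gamma*Df*Nq + 0.5*gamma*B*N_gamma
Term 1: 37.0 * 46.13 = 1706.81
Term 2: 18.4 * 2.0 * 33.3 = 1225.44
Term 3: 0.5 * 18.4 * 3.5 * 48.03 = 1546.566
qu = 1706.81 + 1225.44 + 1546.566
qu = 4478.82 kPa


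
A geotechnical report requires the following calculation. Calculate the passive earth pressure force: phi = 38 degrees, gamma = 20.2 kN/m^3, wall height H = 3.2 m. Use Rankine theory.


Compute passive earth pressure coefficient:
Kp = tan^2(45 + phi/2) = tan^2(64.0) = 4.203746
Compute passive force:
Pp = 0.5 * Kp * gamma * H^2
Pp = 0.5 * 4.203746 * 20.2 * 3.2^2
Pp = 434.77 kN/m


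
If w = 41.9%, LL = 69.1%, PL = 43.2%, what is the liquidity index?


Result: -0.05

Derivation:
First compute the plasticity index:
PI = LL - PL = 69.1 - 43.2 = 25.9
Then compute the liquidity index:
LI = (w - PL) / PI
LI = (41.9 - 43.2) / 25.9
LI = -0.05


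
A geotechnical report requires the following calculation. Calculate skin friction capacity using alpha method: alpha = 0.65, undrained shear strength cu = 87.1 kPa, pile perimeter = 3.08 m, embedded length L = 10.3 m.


Result: 1796.05 kN

Derivation:
Using Qs = alpha * cu * perimeter * L
Qs = 0.65 * 87.1 * 3.08 * 10.3
Qs = 1796.05 kN


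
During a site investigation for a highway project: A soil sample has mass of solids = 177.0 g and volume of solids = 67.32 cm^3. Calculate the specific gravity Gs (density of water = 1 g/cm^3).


Result: 2.629

Derivation:
Using Gs = m_s / (V_s * rho_w)
Since rho_w = 1 g/cm^3:
Gs = 177.0 / 67.32
Gs = 2.629


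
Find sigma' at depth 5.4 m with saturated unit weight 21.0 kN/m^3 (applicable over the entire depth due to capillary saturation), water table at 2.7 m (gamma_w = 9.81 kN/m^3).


Total stress = gamma_sat * depth
sigma = 21.0 * 5.4 = 113.4 kPa
Pore water pressure u = gamma_w * (depth - d_wt)
u = 9.81 * (5.4 - 2.7) = 26.487 kPa
Effective stress = sigma - u
sigma' = 113.4 - 26.487 = 86.91 kPa


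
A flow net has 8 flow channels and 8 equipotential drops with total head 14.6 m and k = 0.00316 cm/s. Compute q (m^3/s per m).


Convert k to m/s for unit consistency with H:
k = 0.00316 cm/s = 0.00316 / 100 m/s = 3.16e-05 m/s
Using q = k * H * Nf / Nd
Nf / Nd = 8 / 8 = 1.0
q = 3.16e-05 * 14.6 * 1.0
q = 0.0004614 m^3/s per m


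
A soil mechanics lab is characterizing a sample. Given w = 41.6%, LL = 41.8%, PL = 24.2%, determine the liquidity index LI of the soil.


First compute the plasticity index:
PI = LL - PL = 41.8 - 24.2 = 17.6
Then compute the liquidity index:
LI = (w - PL) / PI
LI = (41.6 - 24.2) / 17.6
LI = 0.989


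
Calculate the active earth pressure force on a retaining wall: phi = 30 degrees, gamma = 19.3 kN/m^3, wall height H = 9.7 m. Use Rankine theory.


Compute active earth pressure coefficient:
Ka = tan^2(45 - phi/2) = tan^2(30.0) = 0.333333
Compute active force:
Pa = 0.5 * Ka * gamma * H^2
Pa = 0.5 * 0.333333 * 19.3 * 9.7^2
Pa = 302.66 kN/m


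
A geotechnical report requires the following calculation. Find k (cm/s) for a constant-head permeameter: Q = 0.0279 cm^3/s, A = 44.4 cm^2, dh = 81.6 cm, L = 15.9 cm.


Compute hydraulic gradient:
i = dh / L = 81.6 / 15.9 = 5.13208
Then apply Darcy's law:
k = Q / (A * i)
k = 0.0279 / (44.4 * 5.13208)
k = 0.0279 / 227.864
k = 0.000122 cm/s


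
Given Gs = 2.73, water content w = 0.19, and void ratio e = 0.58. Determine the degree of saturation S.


Using S = Gs * w / e
S = 2.73 * 0.19 / 0.58
S = 0.8943


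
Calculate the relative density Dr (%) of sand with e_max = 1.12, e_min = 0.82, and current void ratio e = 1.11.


Result: 3.33 %

Derivation:
Using Dr = (e_max - e) / (e_max - e_min) * 100
e_max - e = 1.12 - 1.11 = 0.01
e_max - e_min = 1.12 - 0.82 = 0.3
Dr = 0.01 / 0.3 * 100
Dr = 3.33 %


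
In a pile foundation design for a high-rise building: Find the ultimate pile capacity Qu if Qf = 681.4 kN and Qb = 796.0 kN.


Result: 1477.4 kN

Derivation:
Using Qu = Qf + Qb
Qu = 681.4 + 796.0
Qu = 1477.4 kN


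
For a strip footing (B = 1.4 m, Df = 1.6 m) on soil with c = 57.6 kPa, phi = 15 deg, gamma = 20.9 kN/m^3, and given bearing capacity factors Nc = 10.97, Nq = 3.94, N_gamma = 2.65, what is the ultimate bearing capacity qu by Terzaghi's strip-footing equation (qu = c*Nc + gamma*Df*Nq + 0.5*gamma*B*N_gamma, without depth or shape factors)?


Compute qu = c*Nc + gamma*Df*Nq + 0.5*gamma*B*N_gamma
Term 1: 57.6 * 10.97 = 631.872
Term 2: 20.9 * 1.6 * 3.94 = 131.7536
Term 3: 0.5 * 20.9 * 1.4 * 2.65 = 38.7695
qu = 631.872 + 131.7536 + 38.7695
qu = 802.4 kPa


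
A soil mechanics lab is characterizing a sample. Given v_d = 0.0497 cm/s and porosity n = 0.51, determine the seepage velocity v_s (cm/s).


Using v_s = v_d / n
v_s = 0.0497 / 0.51
v_s = 0.09745 cm/s


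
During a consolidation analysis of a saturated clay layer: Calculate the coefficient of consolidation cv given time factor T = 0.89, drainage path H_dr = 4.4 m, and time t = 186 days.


Using cv = T * H_dr^2 / t
H_dr^2 = 4.4^2 = 19.36
cv = 0.89 * 19.36 / 186
cv = 0.09264 m^2/day


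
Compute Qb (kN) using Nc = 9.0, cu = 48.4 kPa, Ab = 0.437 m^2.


Using Qb = Nc * cu * Ab
Qb = 9.0 * 48.4 * 0.437
Qb = 190.36 kN


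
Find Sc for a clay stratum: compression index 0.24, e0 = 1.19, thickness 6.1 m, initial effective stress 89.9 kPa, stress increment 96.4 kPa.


Result: 0.2115 m

Derivation:
Using Sc = Cc * H / (1 + e0) * log10((sigma0 + delta_sigma) / sigma0)
Stress ratio = (89.9 + 96.4) / 89.9 = 2.0723
log10(2.0723) = 0.316453
Cc * H / (1 + e0) = 0.24 * 6.1 / (1 + 1.19) = 0.668493
Sc = 0.668493 * 0.316453
Sc = 0.2115 m


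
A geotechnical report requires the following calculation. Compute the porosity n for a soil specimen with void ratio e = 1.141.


Using the relation n = e / (1 + e)
n = 1.141 / (1 + 1.141)
n = 1.141 / 2.141
n = 0.5329


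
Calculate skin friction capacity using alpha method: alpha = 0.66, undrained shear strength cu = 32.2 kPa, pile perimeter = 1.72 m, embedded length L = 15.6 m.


Result: 570.23 kN

Derivation:
Using Qs = alpha * cu * perimeter * L
Qs = 0.66 * 32.2 * 1.72 * 15.6
Qs = 570.23 kN


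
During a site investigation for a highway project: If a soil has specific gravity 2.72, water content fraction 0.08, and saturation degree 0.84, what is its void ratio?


Result: 0.259

Derivation:
Using the relation e = Gs * w / S
e = 2.72 * 0.08 / 0.84
e = 0.259


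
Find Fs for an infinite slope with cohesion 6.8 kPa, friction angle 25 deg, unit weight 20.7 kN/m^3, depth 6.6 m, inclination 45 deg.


Using Fs = c / (gamma*H*sin(beta)*cos(beta)) + tan(phi)/tan(beta)
Cohesion contribution = 6.8 / (20.7*6.6*sin(45)*cos(45))
Cohesion contribution = 0.0995462
Friction contribution = tan(25)/tan(45) = 0.466308
Fs = 0.0995462 + 0.466308
Fs = 0.566


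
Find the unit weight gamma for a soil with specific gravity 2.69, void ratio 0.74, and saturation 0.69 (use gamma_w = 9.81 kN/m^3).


Result: 18.045 kN/m^3

Derivation:
Using gamma = gamma_w * (Gs + S*e) / (1 + e)
Numerator: Gs + S*e = 2.69 + 0.69*0.74 = 3.2006
Denominator: 1 + e = 1 + 0.74 = 1.74
gamma = 9.81 * 3.2006 / 1.74
gamma = 18.045 kN/m^3


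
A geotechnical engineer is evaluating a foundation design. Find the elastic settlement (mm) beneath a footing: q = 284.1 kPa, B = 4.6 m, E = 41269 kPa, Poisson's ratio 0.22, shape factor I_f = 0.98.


Using Se = q * B * (1 - nu^2) * I_f / E
1 - nu^2 = 1 - 0.22^2 = 0.9516
Se = 284.1 * 4.6 * 0.9516 * 0.98 / 41269
Se = 0.029532 m
Convert to mm: Se = 0.029532 * 1000 = 29.532 mm


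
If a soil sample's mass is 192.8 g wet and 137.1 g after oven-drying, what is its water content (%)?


Using w = (m_wet - m_dry) / m_dry * 100
m_wet - m_dry = 192.8 - 137.1 = 55.7 g
w = 55.7 / 137.1 * 100
w = 40.63 %


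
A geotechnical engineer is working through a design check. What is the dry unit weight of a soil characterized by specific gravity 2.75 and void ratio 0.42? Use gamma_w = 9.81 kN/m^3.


Using gamma_d = Gs * gamma_w / (1 + e)
gamma_d = 2.75 * 9.81 / (1 + 0.42)
gamma_d = 2.75 * 9.81 / 1.42
gamma_d = 18.998 kN/m^3


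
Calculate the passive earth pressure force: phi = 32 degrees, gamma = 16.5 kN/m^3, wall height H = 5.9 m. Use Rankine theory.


Result: 934.66 kN/m

Derivation:
Compute passive earth pressure coefficient:
Kp = tan^2(45 + phi/2) = tan^2(61.0) = 3.254588
Compute passive force:
Pp = 0.5 * Kp * gamma * H^2
Pp = 0.5 * 3.254588 * 16.5 * 5.9^2
Pp = 934.66 kN/m


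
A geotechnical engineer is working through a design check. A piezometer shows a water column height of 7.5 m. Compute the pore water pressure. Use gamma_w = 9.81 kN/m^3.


Using u = gamma_w * h_w
u = 9.81 * 7.5
u = 73.58 kPa


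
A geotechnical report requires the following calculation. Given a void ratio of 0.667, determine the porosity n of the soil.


Result: 0.4001

Derivation:
Using the relation n = e / (1 + e)
n = 0.667 / (1 + 0.667)
n = 0.667 / 1.667
n = 0.4001


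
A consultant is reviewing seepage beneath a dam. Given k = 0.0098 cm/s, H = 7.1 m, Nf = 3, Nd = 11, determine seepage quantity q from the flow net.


Convert k to m/s for unit consistency with H:
k = 0.0098 cm/s = 0.0098 / 100 m/s = 9.8e-05 m/s
Using q = k * H * Nf / Nd
Nf / Nd = 3 / 11 = 0.2727
q = 9.8e-05 * 7.1 * 0.2727
q = 0.0001898 m^3/s per m


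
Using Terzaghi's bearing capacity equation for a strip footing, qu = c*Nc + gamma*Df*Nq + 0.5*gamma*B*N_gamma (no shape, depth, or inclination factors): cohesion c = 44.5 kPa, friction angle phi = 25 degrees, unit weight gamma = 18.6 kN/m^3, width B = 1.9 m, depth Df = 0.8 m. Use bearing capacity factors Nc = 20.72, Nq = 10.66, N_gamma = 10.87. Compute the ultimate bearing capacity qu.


Compute qu = c*Nc + gamma*Df*Nq + 0.5*gamma*B*N_gamma
Term 1: 44.5 * 20.72 = 922.04
Term 2: 18.6 * 0.8 * 10.66 = 158.6208
Term 3: 0.5 * 18.6 * 1.9 * 10.87 = 192.0729
qu = 922.04 + 158.6208 + 192.0729
qu = 1272.73 kPa


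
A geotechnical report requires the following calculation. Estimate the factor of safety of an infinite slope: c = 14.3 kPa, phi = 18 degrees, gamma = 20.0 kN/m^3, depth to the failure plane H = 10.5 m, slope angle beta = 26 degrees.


Using Fs = c / (gamma*H*sin(beta)*cos(beta)) + tan(phi)/tan(beta)
Cohesion contribution = 14.3 / (20.0*10.5*sin(26)*cos(26))
Cohesion contribution = 0.172828
Friction contribution = tan(18)/tan(26) = 0.666184
Fs = 0.172828 + 0.666184
Fs = 0.839


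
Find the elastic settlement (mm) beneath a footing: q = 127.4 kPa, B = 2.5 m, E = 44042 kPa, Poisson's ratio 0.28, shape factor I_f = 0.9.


Using Se = q * B * (1 - nu^2) * I_f / E
1 - nu^2 = 1 - 0.28^2 = 0.9216
Se = 127.4 * 2.5 * 0.9216 * 0.9 / 44042
Se = 0.005998 m
Convert to mm: Se = 0.005998 * 1000 = 5.998 mm


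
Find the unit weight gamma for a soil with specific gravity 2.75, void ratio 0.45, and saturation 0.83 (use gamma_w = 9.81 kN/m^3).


Using gamma = gamma_w * (Gs + S*e) / (1 + e)
Numerator: Gs + S*e = 2.75 + 0.83*0.45 = 3.1235
Denominator: 1 + e = 1 + 0.45 = 1.45
gamma = 9.81 * 3.1235 / 1.45
gamma = 21.132 kN/m^3


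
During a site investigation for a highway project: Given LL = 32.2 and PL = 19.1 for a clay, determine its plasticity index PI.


Using PI = LL - PL
PI = 32.2 - 19.1
PI = 13.1


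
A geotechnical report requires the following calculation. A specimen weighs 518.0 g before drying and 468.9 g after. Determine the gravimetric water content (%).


Result: 10.47 %

Derivation:
Using w = (m_wet - m_dry) / m_dry * 100
m_wet - m_dry = 518.0 - 468.9 = 49.1 g
w = 49.1 / 468.9 * 100
w = 10.47 %


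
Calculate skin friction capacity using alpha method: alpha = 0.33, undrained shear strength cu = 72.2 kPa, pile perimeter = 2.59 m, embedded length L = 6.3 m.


Result: 388.77 kN

Derivation:
Using Qs = alpha * cu * perimeter * L
Qs = 0.33 * 72.2 * 2.59 * 6.3
Qs = 388.77 kN


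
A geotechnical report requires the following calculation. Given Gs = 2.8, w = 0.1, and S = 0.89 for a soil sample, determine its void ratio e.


Result: 0.3146

Derivation:
Using the relation e = Gs * w / S
e = 2.8 * 0.1 / 0.89
e = 0.3146


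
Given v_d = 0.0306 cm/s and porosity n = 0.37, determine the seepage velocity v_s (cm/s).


Using v_s = v_d / n
v_s = 0.0306 / 0.37
v_s = 0.0827 cm/s


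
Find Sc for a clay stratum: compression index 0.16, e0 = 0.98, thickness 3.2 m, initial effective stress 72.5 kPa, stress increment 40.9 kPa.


Using Sc = Cc * H / (1 + e0) * log10((sigma0 + delta_sigma) / sigma0)
Stress ratio = (72.5 + 40.9) / 72.5 = 1.56414
log10(1.56414) = 0.194275
Cc * H / (1 + e0) = 0.16 * 3.2 / (1 + 0.98) = 0.258586
Sc = 0.258586 * 0.194275
Sc = 0.0502 m


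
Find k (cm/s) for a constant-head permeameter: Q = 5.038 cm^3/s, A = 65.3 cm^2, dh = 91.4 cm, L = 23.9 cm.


Compute hydraulic gradient:
i = dh / L = 91.4 / 23.9 = 3.82427
Then apply Darcy's law:
k = Q / (A * i)
k = 5.038 / (65.3 * 3.82427)
k = 5.038 / 249.725
k = 0.020174 cm/s


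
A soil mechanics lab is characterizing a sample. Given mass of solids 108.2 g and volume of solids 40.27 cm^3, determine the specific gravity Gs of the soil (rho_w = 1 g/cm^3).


Result: 2.687

Derivation:
Using Gs = m_s / (V_s * rho_w)
Since rho_w = 1 g/cm^3:
Gs = 108.2 / 40.27
Gs = 2.687


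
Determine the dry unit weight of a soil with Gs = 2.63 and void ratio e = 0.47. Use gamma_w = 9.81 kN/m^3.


Result: 17.551 kN/m^3

Derivation:
Using gamma_d = Gs * gamma_w / (1 + e)
gamma_d = 2.63 * 9.81 / (1 + 0.47)
gamma_d = 2.63 * 9.81 / 1.47
gamma_d = 17.551 kN/m^3


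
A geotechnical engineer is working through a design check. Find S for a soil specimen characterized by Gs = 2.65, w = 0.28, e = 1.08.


Result: 0.687

Derivation:
Using S = Gs * w / e
S = 2.65 * 0.28 / 1.08
S = 0.687


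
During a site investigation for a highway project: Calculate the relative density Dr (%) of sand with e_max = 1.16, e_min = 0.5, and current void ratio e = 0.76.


Result: 60.61 %

Derivation:
Using Dr = (e_max - e) / (e_max - e_min) * 100
e_max - e = 1.16 - 0.76 = 0.4
e_max - e_min = 1.16 - 0.5 = 0.66
Dr = 0.4 / 0.66 * 100
Dr = 60.61 %


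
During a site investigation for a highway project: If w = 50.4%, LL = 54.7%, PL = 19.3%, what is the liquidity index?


Result: 0.879

Derivation:
First compute the plasticity index:
PI = LL - PL = 54.7 - 19.3 = 35.4
Then compute the liquidity index:
LI = (w - PL) / PI
LI = (50.4 - 19.3) / 35.4
LI = 0.879


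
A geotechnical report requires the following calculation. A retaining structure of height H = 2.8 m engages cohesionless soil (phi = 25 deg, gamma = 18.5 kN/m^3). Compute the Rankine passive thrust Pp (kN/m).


Compute passive earth pressure coefficient:
Kp = tan^2(45 + phi/2) = tan^2(57.5) = 2.463913
Compute passive force:
Pp = 0.5 * Kp * gamma * H^2
Pp = 0.5 * 2.463913 * 18.5 * 2.8^2
Pp = 178.68 kN/m


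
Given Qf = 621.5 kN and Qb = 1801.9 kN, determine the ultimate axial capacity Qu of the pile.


Result: 2423.4 kN

Derivation:
Using Qu = Qf + Qb
Qu = 621.5 + 1801.9
Qu = 2423.4 kN


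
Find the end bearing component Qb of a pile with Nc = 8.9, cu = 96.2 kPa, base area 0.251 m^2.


Using Qb = Nc * cu * Ab
Qb = 8.9 * 96.2 * 0.251
Qb = 214.9 kN


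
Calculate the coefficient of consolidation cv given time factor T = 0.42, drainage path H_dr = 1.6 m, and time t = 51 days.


Using cv = T * H_dr^2 / t
H_dr^2 = 1.6^2 = 2.56
cv = 0.42 * 2.56 / 51
cv = 0.02108 m^2/day


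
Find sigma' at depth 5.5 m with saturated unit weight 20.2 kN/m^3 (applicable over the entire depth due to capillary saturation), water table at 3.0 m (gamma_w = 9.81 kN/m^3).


Total stress = gamma_sat * depth
sigma = 20.2 * 5.5 = 111.1 kPa
Pore water pressure u = gamma_w * (depth - d_wt)
u = 9.81 * (5.5 - 3.0) = 24.525 kPa
Effective stress = sigma - u
sigma' = 111.1 - 24.525 = 86.58 kPa


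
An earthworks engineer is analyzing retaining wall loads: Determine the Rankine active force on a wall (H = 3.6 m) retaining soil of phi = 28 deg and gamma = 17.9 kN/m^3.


Result: 41.88 kN/m

Derivation:
Compute active earth pressure coefficient:
Ka = tan^2(45 - phi/2) = tan^2(31.0) = 0.361033
Compute active force:
Pa = 0.5 * Ka * gamma * H^2
Pa = 0.5 * 0.361033 * 17.9 * 3.6^2
Pa = 41.88 kN/m


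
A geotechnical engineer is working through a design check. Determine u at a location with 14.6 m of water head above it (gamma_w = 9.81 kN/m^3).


Result: 143.23 kPa

Derivation:
Using u = gamma_w * h_w
u = 9.81 * 14.6
u = 143.23 kPa


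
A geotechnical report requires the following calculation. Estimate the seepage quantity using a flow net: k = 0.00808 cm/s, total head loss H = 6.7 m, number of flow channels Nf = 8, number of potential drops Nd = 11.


Convert k to m/s for unit consistency with H:
k = 0.00808 cm/s = 0.00808 / 100 m/s = 8.08e-05 m/s
Using q = k * H * Nf / Nd
Nf / Nd = 8 / 11 = 0.7273
q = 8.08e-05 * 6.7 * 0.7273
q = 0.0003937 m^3/s per m


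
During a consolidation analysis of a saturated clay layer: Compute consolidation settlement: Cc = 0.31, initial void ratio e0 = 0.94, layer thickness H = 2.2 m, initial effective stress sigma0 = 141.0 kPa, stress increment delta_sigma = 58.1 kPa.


Using Sc = Cc * H / (1 + e0) * log10((sigma0 + delta_sigma) / sigma0)
Stress ratio = (141.0 + 58.1) / 141.0 = 1.41206
log10(1.41206) = 0.149852
Cc * H / (1 + e0) = 0.31 * 2.2 / (1 + 0.94) = 0.351546
Sc = 0.351546 * 0.149852
Sc = 0.0527 m


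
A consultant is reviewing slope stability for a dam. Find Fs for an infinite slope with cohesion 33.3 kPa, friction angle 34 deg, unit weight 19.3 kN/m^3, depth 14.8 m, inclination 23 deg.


Using Fs = c / (gamma*H*sin(beta)*cos(beta)) + tan(phi)/tan(beta)
Cohesion contribution = 33.3 / (19.3*14.8*sin(23)*cos(23))
Cohesion contribution = 0.324131
Friction contribution = tan(34)/tan(23) = 1.58904
Fs = 0.324131 + 1.58904
Fs = 1.913


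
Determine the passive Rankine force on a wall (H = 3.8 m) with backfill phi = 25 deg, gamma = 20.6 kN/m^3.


Compute passive earth pressure coefficient:
Kp = tan^2(45 + phi/2) = tan^2(57.5) = 2.463913
Compute passive force:
Pp = 0.5 * Kp * gamma * H^2
Pp = 0.5 * 2.463913 * 20.6 * 3.8^2
Pp = 366.46 kN/m


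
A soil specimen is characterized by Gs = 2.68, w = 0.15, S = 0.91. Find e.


Using the relation e = Gs * w / S
e = 2.68 * 0.15 / 0.91
e = 0.4418


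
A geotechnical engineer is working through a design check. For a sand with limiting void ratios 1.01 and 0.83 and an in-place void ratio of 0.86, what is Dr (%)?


Result: 83.33 %

Derivation:
Using Dr = (e_max - e) / (e_max - e_min) * 100
e_max - e = 1.01 - 0.86 = 0.15
e_max - e_min = 1.01 - 0.83 = 0.18
Dr = 0.15 / 0.18 * 100
Dr = 83.33 %


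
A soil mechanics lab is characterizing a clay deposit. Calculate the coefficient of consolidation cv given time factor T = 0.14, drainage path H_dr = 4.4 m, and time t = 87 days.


Using cv = T * H_dr^2 / t
H_dr^2 = 4.4^2 = 19.36
cv = 0.14 * 19.36 / 87
cv = 0.03115 m^2/day


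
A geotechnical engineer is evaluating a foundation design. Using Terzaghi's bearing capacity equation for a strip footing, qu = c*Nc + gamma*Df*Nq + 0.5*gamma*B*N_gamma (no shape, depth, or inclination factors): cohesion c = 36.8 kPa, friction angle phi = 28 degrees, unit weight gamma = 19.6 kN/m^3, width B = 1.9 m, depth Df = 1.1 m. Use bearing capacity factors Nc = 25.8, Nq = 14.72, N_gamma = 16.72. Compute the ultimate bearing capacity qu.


Compute qu = c*Nc + gamma*Df*Nq + 0.5*gamma*B*N_gamma
Term 1: 36.8 * 25.8 = 949.44
Term 2: 19.6 * 1.1 * 14.72 = 317.3632
Term 3: 0.5 * 19.6 * 1.9 * 16.72 = 311.3264
qu = 949.44 + 317.3632 + 311.3264
qu = 1578.13 kPa


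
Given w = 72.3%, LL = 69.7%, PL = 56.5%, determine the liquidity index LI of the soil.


Result: 1.197

Derivation:
First compute the plasticity index:
PI = LL - PL = 69.7 - 56.5 = 13.2
Then compute the liquidity index:
LI = (w - PL) / PI
LI = (72.3 - 56.5) / 13.2
LI = 1.197


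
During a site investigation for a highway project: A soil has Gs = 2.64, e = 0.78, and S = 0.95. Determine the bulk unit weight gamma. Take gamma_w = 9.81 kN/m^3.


Result: 18.633 kN/m^3

Derivation:
Using gamma = gamma_w * (Gs + S*e) / (1 + e)
Numerator: Gs + S*e = 2.64 + 0.95*0.78 = 3.381
Denominator: 1 + e = 1 + 0.78 = 1.78
gamma = 9.81 * 3.381 / 1.78
gamma = 18.633 kN/m^3


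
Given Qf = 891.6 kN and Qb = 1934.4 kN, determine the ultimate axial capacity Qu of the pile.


Using Qu = Qf + Qb
Qu = 891.6 + 1934.4
Qu = 2826.0 kN


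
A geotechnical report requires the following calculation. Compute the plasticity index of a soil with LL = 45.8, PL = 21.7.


Using PI = LL - PL
PI = 45.8 - 21.7
PI = 24.1


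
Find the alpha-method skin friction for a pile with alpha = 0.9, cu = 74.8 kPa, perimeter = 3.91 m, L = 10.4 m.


Using Qs = alpha * cu * perimeter * L
Qs = 0.9 * 74.8 * 3.91 * 10.4
Qs = 2737.5 kN


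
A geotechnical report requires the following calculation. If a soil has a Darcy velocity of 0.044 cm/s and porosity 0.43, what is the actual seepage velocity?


Using v_s = v_d / n
v_s = 0.044 / 0.43
v_s = 0.10233 cm/s


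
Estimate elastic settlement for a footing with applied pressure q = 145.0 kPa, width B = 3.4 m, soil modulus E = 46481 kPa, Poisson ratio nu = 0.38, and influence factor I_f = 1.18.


Using Se = q * B * (1 - nu^2) * I_f / E
1 - nu^2 = 1 - 0.38^2 = 0.8556
Se = 145.0 * 3.4 * 0.8556 * 1.18 / 46481
Se = 0.010708 m
Convert to mm: Se = 0.010708 * 1000 = 10.708 mm


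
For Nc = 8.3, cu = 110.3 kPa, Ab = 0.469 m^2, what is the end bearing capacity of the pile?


Using Qb = Nc * cu * Ab
Qb = 8.3 * 110.3 * 0.469
Qb = 429.36 kN


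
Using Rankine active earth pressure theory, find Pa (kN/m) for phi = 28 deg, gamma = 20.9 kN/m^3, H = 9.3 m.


Compute active earth pressure coefficient:
Ka = tan^2(45 - phi/2) = tan^2(31.0) = 0.361033
Compute active force:
Pa = 0.5 * Ka * gamma * H^2
Pa = 0.5 * 0.361033 * 20.9 * 9.3^2
Pa = 326.31 kN/m


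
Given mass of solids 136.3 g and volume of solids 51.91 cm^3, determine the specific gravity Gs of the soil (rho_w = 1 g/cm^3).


Using Gs = m_s / (V_s * rho_w)
Since rho_w = 1 g/cm^3:
Gs = 136.3 / 51.91
Gs = 2.626


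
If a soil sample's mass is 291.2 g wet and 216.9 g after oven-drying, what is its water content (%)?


Result: 34.26 %

Derivation:
Using w = (m_wet - m_dry) / m_dry * 100
m_wet - m_dry = 291.2 - 216.9 = 74.3 g
w = 74.3 / 216.9 * 100
w = 34.26 %


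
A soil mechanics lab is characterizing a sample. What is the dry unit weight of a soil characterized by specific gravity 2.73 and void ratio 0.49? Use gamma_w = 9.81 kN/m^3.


Result: 17.974 kN/m^3

Derivation:
Using gamma_d = Gs * gamma_w / (1 + e)
gamma_d = 2.73 * 9.81 / (1 + 0.49)
gamma_d = 2.73 * 9.81 / 1.49
gamma_d = 17.974 kN/m^3


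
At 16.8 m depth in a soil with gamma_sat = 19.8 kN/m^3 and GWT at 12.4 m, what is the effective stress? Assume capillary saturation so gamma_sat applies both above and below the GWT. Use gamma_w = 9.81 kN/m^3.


Total stress = gamma_sat * depth
sigma = 19.8 * 16.8 = 332.64 kPa
Pore water pressure u = gamma_w * (depth - d_wt)
u = 9.81 * (16.8 - 12.4) = 43.164 kPa
Effective stress = sigma - u
sigma' = 332.64 - 43.164 = 289.48 kPa


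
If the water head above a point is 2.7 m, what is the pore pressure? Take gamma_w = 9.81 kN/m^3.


Using u = gamma_w * h_w
u = 9.81 * 2.7
u = 26.49 kPa


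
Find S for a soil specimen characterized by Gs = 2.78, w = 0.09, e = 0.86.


Using S = Gs * w / e
S = 2.78 * 0.09 / 0.86
S = 0.2909


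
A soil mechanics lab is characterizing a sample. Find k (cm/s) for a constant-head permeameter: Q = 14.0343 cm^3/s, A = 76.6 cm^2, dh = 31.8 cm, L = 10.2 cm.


Result: 0.058767 cm/s

Derivation:
Compute hydraulic gradient:
i = dh / L = 31.8 / 10.2 = 3.11765
Then apply Darcy's law:
k = Q / (A * i)
k = 14.0343 / (76.6 * 3.11765)
k = 14.0343 / 238.812
k = 0.058767 cm/s


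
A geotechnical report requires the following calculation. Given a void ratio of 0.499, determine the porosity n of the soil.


Using the relation n = e / (1 + e)
n = 0.499 / (1 + 0.499)
n = 0.499 / 1.499
n = 0.3329


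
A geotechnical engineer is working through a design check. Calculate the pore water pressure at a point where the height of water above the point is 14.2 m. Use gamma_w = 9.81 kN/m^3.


Using u = gamma_w * h_w
u = 9.81 * 14.2
u = 139.3 kPa


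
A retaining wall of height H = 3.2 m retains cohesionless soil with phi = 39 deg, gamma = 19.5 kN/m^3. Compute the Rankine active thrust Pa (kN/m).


Compute active earth pressure coefficient:
Ka = tan^2(45 - phi/2) = tan^2(25.5) = 0.227506
Compute active force:
Pa = 0.5 * Ka * gamma * H^2
Pa = 0.5 * 0.227506 * 19.5 * 3.2^2
Pa = 22.71 kN/m


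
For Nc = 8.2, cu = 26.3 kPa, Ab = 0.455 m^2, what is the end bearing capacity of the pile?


Using Qb = Nc * cu * Ab
Qb = 8.2 * 26.3 * 0.455
Qb = 98.13 kN


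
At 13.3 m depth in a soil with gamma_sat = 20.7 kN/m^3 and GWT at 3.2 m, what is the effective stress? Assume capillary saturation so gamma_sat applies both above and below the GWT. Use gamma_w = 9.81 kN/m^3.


Total stress = gamma_sat * depth
sigma = 20.7 * 13.3 = 275.31 kPa
Pore water pressure u = gamma_w * (depth - d_wt)
u = 9.81 * (13.3 - 3.2) = 99.081 kPa
Effective stress = sigma - u
sigma' = 275.31 - 99.081 = 176.23 kPa


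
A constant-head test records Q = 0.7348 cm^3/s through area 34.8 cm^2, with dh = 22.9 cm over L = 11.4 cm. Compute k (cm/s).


Result: 0.010511 cm/s

Derivation:
Compute hydraulic gradient:
i = dh / L = 22.9 / 11.4 = 2.00877
Then apply Darcy's law:
k = Q / (A * i)
k = 0.7348 / (34.8 * 2.00877)
k = 0.7348 / 69.9053
k = 0.010511 cm/s


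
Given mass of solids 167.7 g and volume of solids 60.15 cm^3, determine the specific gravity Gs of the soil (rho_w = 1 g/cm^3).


Result: 2.788

Derivation:
Using Gs = m_s / (V_s * rho_w)
Since rho_w = 1 g/cm^3:
Gs = 167.7 / 60.15
Gs = 2.788
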